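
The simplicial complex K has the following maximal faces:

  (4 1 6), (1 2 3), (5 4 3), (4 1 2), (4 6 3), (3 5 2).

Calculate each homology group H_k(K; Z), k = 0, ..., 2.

H_0 = Z,  H_1 = Z,  H_2 = 0.

Order the vertices as 1 < 2 < 3 < 4 < 5 < 6. Listing each simplex with vertices in this order, K has dimension 2 with simplices:

  0-simplices (6): [1], [2], [3], [4], [5], [6]
  1-simplices (12): [1,2], [1,3], [1,4], [1,6], [2,3], [2,4], [2,5], [3,4], [3,5], [3,6], [4,5], [4,6]
  2-simplices (6): [1,2,3], [1,2,4], [1,4,6], [2,3,5], [3,4,5], [3,4,6]

so the chain groups are C_0 ≅ Z^6, C_1 ≅ Z^12, C_2 ≅ Z^6.

∂_1: C_1 → C_0 is given by ∂[p,q] = [q] − [p]. For instance
  ∂[1,6] = [6] − [1].
The resulting 6×12 matrix has rank 5, and its Smith normal form has invariant factors (1,1,1,1,1).

∂_2: C_2 → C_1 maps a triangle to the signed sum of its edges. For instance
  ∂[2,3,5] = [3,5] − [2,5] + [2,3],
  ∂[1,4,6] = [4,6] − [1,6] + [1,4].
As a 12×6 matrix over Z this has rank 6, with invariant factors (1,1,1,1,1,1).

From H_k ≅ ker(∂_k) / im(∂_{k+1}) we obtain:

  H_0: rank C_0 − rank ∂_1 = 6 − 5 = 1, and the invariant factors of ∂_1 are all 1, so H_0 = Z.
  H_1: rank ker ∂_1 − rank ∂_2 = (12 − 5) − 6 = 1, and the invariant factors of ∂_2 are all 1, so H_1 = Z.
  H_2: rank ker ∂_2 − rank ∂_3 = (6 − 6) − 0 = 0, and there is no ∂_3, so H_2 = 0.

As a check, the Euler characteristic is 6 − 12 + 6 = 0, which agrees with 1 − 1 + 0 = 0.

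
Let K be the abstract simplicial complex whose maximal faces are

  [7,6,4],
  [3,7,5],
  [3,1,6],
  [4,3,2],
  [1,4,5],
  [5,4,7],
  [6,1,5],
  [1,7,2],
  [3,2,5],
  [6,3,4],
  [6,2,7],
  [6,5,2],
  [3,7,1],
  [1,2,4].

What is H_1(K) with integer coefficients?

H_1 ≅ Z^2.

We work with the vertex ordering 1 < 2 < 3 < 4 < 5 < 6 < 7. The simplices of K, each written with vertices in increasing order, are:

  0-simplices (7): [1], [2], [3], [4], [5], [6], [7]
  1-simplices (21): [1,2], [1,3], [1,4], [1,5], [1,6], [1,7], [2,3], [2,4], [2,5], [2,6], [2,7], [3,4], [3,5], [3,6], [3,7], [4,5], [4,6], [4,7], [5,6], [5,7], [6,7]
  2-simplices (14): [1,2,4], [1,2,7], [1,3,6], [1,3,7], [1,4,5], [1,5,6], [2,3,4], [2,3,5], [2,5,6], [2,6,7], [3,4,6], [3,5,7], [4,5,7], [4,6,7]

Hence C_0 ≅ Z^7, C_1 ≅ Z^21, C_2 ≅ Z^14.

Boundary ∂_1: C_1 → C_0 is given by ∂[p,q] = [q] − [p]. For instance
  ∂[1,4] = [4] − [1].
This gives a 7×21 integer matrix of rank 6; reducing to Smith normal form yields diagonal entries (1,1,1,1,1,1).

Boundary ∂_2: C_2 → C_1 maps a triangle to the signed sum of its edges. For instance
  ∂[1,3,7] = [3,7] − [1,7] + [1,3],
  ∂[1,2,4] = [2,4] − [1,4] + [1,2].
This gives a 21×14 integer matrix of rank 13; reducing to Smith normal form yields diagonal entries (1,1,1,1,1,1,1,1,1,1,1,1,1).

Now H_k = ker ∂_k / im ∂_{k+1}, so:

  H_1: rank ker ∂_1 − rank ∂_2 = (21 − 6) − 13 = 2, and the invariant factors of ∂_2 are all 1, so H_1 = Z^2.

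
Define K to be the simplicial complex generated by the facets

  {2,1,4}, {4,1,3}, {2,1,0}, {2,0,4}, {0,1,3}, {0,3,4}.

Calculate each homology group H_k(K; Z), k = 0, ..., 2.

H_0 ≅ Z,  H_1 = 0,  H_2 ≅ Z.

Order the vertices as 0 < 1 < 2 < 3 < 4. Listing each simplex with vertices in this order, K has dimension 2 with simplices:

  0-simplices (5): [0], [1], [2], [3], [4]
  1-simplices (9): [0,1], [0,2], [0,3], [0,4], [1,2], [1,3], [1,4], [2,4], [3,4]
  2-simplices (6): [0,1,2], [0,1,3], [0,2,4], [0,3,4], [1,2,4], [1,3,4]

Hence C_0 ≅ Z^5, C_1 ≅ Z^9, C_2 ≅ Z^6.

The boundary map ∂_1: C_1 → C_0 sends each edge [p,q] (with p < q) to q − p.
As a 5×9 matrix over Z this has rank 4, with invariant factors (1,1,1,1).

The boundary map ∂_2: C_2 → C_1 sends each 2-simplex [p,q,r] to [q,r] − [p,r] + [p,q]. For instance
  ∂[1,2,4] = [2,4] − [1,4] + [1,2],
  ∂[0,2,4] = [2,4] − [0,4] + [0,2].
As a 9×6 matrix over Z this has rank 5, with invariant factors (1,1,1,1,1).

Now H_k = ker ∂_k / im ∂_{k+1}, so:

  H_0: rank C_0 − rank ∂_1 = 5 − 4 = 1, and the invariant factors of ∂_1 are all 1, so H_0 ≅ Z.
  H_1: rank ker ∂_1 − rank ∂_2 = (9 − 4) − 5 = 0, and the invariant factors of ∂_2 are all 1, so H_1 ≅ 0.
  H_2: rank ker ∂_2 − rank ∂_3 = (6 − 5) − 0 = 1, and there is no ∂_3, so H_2 ≅ Z.

As a check, the Euler characteristic is 5 − 9 + 6 = 2, which agrees with 1 − 0 + 1 = 2.
(K is a triangulation of the 2-sphere S^2.)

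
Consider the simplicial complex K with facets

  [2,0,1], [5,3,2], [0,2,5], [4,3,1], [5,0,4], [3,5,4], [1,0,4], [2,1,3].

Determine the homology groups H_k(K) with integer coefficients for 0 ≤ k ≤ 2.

H_0 ≅ Z,  H_1 = 0,  H_2 ≅ Z.

We work with the vertex ordering 0 < 1 < 2 < 3 < 4 < 5. The simplices of K, each written with vertices in increasing order, are:

  0-simplices (6): [0], [1], [2], [3], [4], [5]
  1-simplices (12): [0,1], [0,2], [0,4], [0,5], [1,2], [1,3], [1,4], [2,3], [2,5], [3,4], [3,5], [4,5]
  2-simplices (8): [0,1,2], [0,1,4], [0,2,5], [0,4,5], [1,2,3], [1,3,4], [2,3,5], [3,4,5]

Hence C_0 ≅ Z^6, C_1 ≅ Z^12, C_2 ≅ Z^8.

∂_1: C_1 → C_0 sends each edge [p,q] (with p < q) to q − p. For instance
  ∂[1,2] = [2] − [1].
As a 6×12 matrix over Z this has rank 5, with invariant factors (1,1,1,1,1).

The boundary map ∂_2: C_2 → C_1 acts by ∂[p,q,r] = [q,r] − [p,r] + [p,q]. For instance
  ∂[2,3,5] = [3,5] − [2,5] + [2,3],
  ∂[0,1,4] = [1,4] − [0,4] + [0,1].
This gives a 12×8 integer matrix of rank 7; reducing to Smith normal form yields diagonal entries (1,1,1,1,1,1,1).

Reading off H_k = ker ∂_k / im ∂_{k+1}:

  H_0: rank C_0 − rank ∂_1 = 6 − 5 = 1, and the invariant factors of ∂_1 are all 1, so H_0 = Z.
  H_1: rank ker ∂_1 − rank ∂_2 = (12 − 5) − 7 = 0, and the invariant factors of ∂_2 are all 1, so H_1 = 0.
  H_2: rank ker ∂_2 − rank ∂_3 = (8 − 7) − 0 = 1, and there is no ∂_3, so H_2 = Z.

(K is a triangulation of the 2-sphere S^2.)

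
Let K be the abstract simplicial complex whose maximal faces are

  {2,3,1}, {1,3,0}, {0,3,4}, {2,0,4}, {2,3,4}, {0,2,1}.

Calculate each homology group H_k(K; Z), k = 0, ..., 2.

H_0 = Z,  H_1 = 0,  H_2 = Z.

We work with the vertex ordering 0 < 1 < 2 < 3 < 4. The simplices of K, each written with vertices in increasing order, are:

  0-simplices (5): [0], [1], [2], [3], [4]
  1-simplices (9): [0,1], [0,2], [0,3], [0,4], [1,2], [1,3], [2,3], [2,4], [3,4]
  2-simplices (6): [0,1,2], [0,1,3], [0,2,4], [0,3,4], [1,2,3], [2,3,4]

so the chain groups are C_0 ≅ Z^5, C_1 ≅ Z^9, C_2 ≅ Z^6.

∂_1: C_1 → C_0 sends each edge [p,q] (with p < q) to q − p.
This gives a 5×9 integer matrix of rank 4; reducing to Smith normal form yields diagonal entries (1,1,1,1).

Boundary ∂_2: C_2 → C_1 sends each 2-simplex [p,q,r] to [q,r] − [p,r] + [p,q]. For instance
  ∂[0,1,3] = [1,3] − [0,3] + [0,1],
  ∂[0,2,4] = [2,4] − [0,4] + [0,2].
The 9×6 boundary matrix has rank 5 and Smith normal form diag(1,1,1,1,1).

Reading off H_k = ker ∂_k / im ∂_{k+1}:

  H_0: rank C_0 − rank ∂_1 = 5 − 4 = 1, and the invariant factors of ∂_1 are all 1, so H_0 ≅ Z.
  H_1: rank ker ∂_1 − rank ∂_2 = (9 − 4) − 5 = 0, and the invariant factors of ∂_2 are all 1, so H_1 ≅ 0.
  H_2: rank ker ∂_2 − rank ∂_3 = (6 − 5) − 0 = 1, and there is no ∂_3, so H_2 ≅ Z.

(K is a triangulation of the 2-sphere S^2.)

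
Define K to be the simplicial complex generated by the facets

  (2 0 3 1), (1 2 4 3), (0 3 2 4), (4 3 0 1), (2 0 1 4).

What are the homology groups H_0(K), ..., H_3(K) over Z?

H_0 = Z,  H_1 = 0,  H_2 = 0,  H_3 = Z.

Order the vertices as 0 < 1 < 2 < 3 < 4. Listing each simplex with vertices in this order, K has dimension 3 with simplices:

  0-simplices (5): [0], [1], [2], [3], [4]
  1-simplices (10): [0,1], [0,2], [0,3], [0,4], [1,2], [1,3], [1,4], [2,3], [2,4], [3,4]
  2-simplices (10): [0,1,2], [0,1,3], [0,1,4], [0,2,3], [0,2,4], [0,3,4], [1,2,3], [1,2,4], [1,3,4], [2,3,4]
  3-simplices (5): [0,1,2,3], [0,1,2,4], [0,1,3,4], [0,2,3,4], [1,2,3,4]

so the chain groups are C_0 ≅ Z^5, C_1 ≅ Z^10, C_2 ≅ Z^10, C_3 ≅ Z^5.

Boundary ∂_1: C_1 → C_0 is given by ∂[p,q] = [q] − [p]. For instance
  ∂[2,4] = [4] − [2].
The resulting 5×10 matrix has rank 4, and its Smith normal form has invariant factors (1,1,1,1).

Boundary ∂_2: C_2 → C_1 sends each 2-simplex [p,q,r] to [q,r] − [p,r] + [p,q]. For instance
  ∂[2,3,4] = [3,4] − [2,4] + [2,3],
  ∂[0,1,3] = [1,3] − [0,3] + [0,1].
The resulting 10×10 matrix has rank 6, and its Smith normal form has invariant factors (1,1,1,1,1,1).

∂_3: C_3 → C_2 sends each 3-simplex σ to the alternating sum Σ_i (−1)^i (σ with its i-th vertex removed). For instance
  ∂[0,1,2,4] = [1,2,4] − [0,2,4] + [0,1,4] − [0,1,2],
  ∂[0,1,3,4] = [1,3,4] − [0,3,4] + [0,1,4] − [0,1,3].
As a 10×5 matrix over Z this has rank 4, with invariant factors (1,1,1,1).

Reading off H_k = ker ∂_k / im ∂_{k+1}:

  H_0: rank C_0 − rank ∂_1 = 5 − 4 = 1, and the invariant factors of ∂_1 are all 1, so H_0 ≅ Z.
  H_1: rank ker ∂_1 − rank ∂_2 = (10 − 4) − 6 = 0, and the invariant factors of ∂_2 are all 1, so H_1 ≅ 0.
  H_2: rank ker ∂_2 − rank ∂_3 = (10 − 6) − 4 = 0, and the invariant factors of ∂_3 are all 1, so H_2 ≅ 0.
  H_3: rank ker ∂_3 − rank ∂_4 = (5 − 4) − 0 = 1, and there is no ∂_4, so H_3 ≅ Z.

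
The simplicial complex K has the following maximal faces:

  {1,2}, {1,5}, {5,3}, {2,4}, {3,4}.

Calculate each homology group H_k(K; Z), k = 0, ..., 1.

K has 5 vertices, 5 edges.
rank ∂_0 = 0, rank ∂_1 = 4 ⇒ b_0 = 5 − 0 − 4 = 1; all invariant factors of ∂_1 are 1 so no torsion. So H_0 = Z.
rank ∂_1 = 4, rank ∂_2 = 0 ⇒ b_1 = 5 − 4 − 0 = 1. So H_1 = Z.

H_0 ≅ Z,  H_1 ≅ Z.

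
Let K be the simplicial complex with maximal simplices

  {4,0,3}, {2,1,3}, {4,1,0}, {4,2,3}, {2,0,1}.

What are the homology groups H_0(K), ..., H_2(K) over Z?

H_0 ≅ Z,  H_1 ≅ Z,  H_2 = 0.

Take the total order 0 < 1 < 2 < 3 < 4 on the vertex set. Then K (dimension 2) consists of the simplices:

  0-simplices (5): [0], [1], [2], [3], [4]
  1-simplices (10): [0,1], [0,2], [0,3], [0,4], [1,2], [1,3], [1,4], [2,3], [2,4], [3,4]
  2-simplices (5): [0,1,2], [0,1,4], [0,3,4], [1,2,3], [2,3,4]

Hence C_0 ≅ Z^5, C_1 ≅ Z^10, C_2 ≅ Z^5.

The boundary map ∂_1: C_1 → C_0 sends each edge [p,q] (with p < q) to q − p. For instance
  ∂[2,3] = [3] − [2].
As a 5×10 matrix over Z this has rank 4, with invariant factors (1,1,1,1).

∂_2: C_2 → C_1 sends each 2-simplex [p,q,r] to [q,r] − [p,r] + [p,q]. For instance
  ∂[1,2,3] = [2,3] − [1,3] + [1,2],
  ∂[0,1,2] = [1,2] − [0,2] + [0,1].
As a 10×5 matrix over Z this has rank 5, with invariant factors (1,1,1,1,1).

From H_k ≅ ker(∂_k) / im(∂_{k+1}) we obtain:

  H_0: rank C_0 − rank ∂_1 = 5 − 4 = 1, and the invariant factors of ∂_1 are all 1, so H_0 ≅ Z.
  H_1: rank ker ∂_1 − rank ∂_2 = (10 − 4) − 5 = 1, and the invariant factors of ∂_2 are all 1, so H_1 ≅ Z.
  H_2: rank ker ∂_2 − rank ∂_3 = (5 − 5) − 0 = 0, and there is no ∂_3, so H_2 ≅ 0.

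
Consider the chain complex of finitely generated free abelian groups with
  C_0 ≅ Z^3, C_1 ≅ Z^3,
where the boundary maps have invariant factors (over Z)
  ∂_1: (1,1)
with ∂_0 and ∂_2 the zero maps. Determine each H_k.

H_0: b_0 = 3 − 0 − 2 = 1; torsion from ∂_1 factors > 1: none. So H_0 = Z.
H_1: b_1 = 3 − 2 − 0 = 1; torsion from ∂_2 factors > 1: none. So H_1 = Z.

H_0 = Z,  H_1 = Z.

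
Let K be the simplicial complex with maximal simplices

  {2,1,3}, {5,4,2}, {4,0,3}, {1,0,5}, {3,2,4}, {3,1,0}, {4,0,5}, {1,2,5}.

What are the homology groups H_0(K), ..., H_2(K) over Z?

Order the vertices as 0 < 1 < 2 < 3 < 4 < 5. Listing each simplex with vertices in this order, K has dimension 2 with simplices:

  0-simplices (6): [0], [1], [2], [3], [4], [5]
  1-simplices (12): [0,1], [0,3], [0,4], [0,5], [1,2], [1,3], [1,5], [2,3], [2,4], [2,5], [3,4], [4,5]
  2-simplices (8): [0,1,3], [0,1,5], [0,3,4], [0,4,5], [1,2,3], [1,2,5], [2,3,4], [2,4,5]

Hence C_0 ≅ Z^6, C_1 ≅ Z^12, C_2 ≅ Z^8.

The boundary map ∂_1: C_1 → C_0 is given by ∂[p,q] = [q] − [p]. For instance
  ∂[0,4] = [4] − [0].
This gives a 6×12 integer matrix of rank 5; reducing to Smith normal form yields diagonal entries (1,1,1,1,1).

The boundary map ∂_2: C_2 → C_1 acts by ∂[p,q,r] = [q,r] − [p,r] + [p,q]. For instance
  ∂[1,2,3] = [2,3] − [1,3] + [1,2],
  ∂[0,1,5] = [1,5] − [0,5] + [0,1].
The 12×8 boundary matrix has rank 7 and Smith normal form diag(1,1,1,1,1,1,1).

Now H_k = ker ∂_k / im ∂_{k+1}, so:

  H_0: rank C_0 − rank ∂_1 = 6 − 5 = 1, and the invariant factors of ∂_1 are all 1, so H_0 = Z.
  H_1: rank ker ∂_1 − rank ∂_2 = (12 − 5) − 7 = 0, and the invariant factors of ∂_2 are all 1, so H_1 = 0.
  H_2: rank ker ∂_2 − rank ∂_3 = (8 − 7) − 0 = 1, and there is no ∂_3, so H_2 = Z.

H_0 ≅ Z,  H_1 = 0,  H_2 ≅ Z.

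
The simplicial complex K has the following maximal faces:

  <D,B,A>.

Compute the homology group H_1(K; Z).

Take the total order A < B < D on the vertex set. Then K (dimension 2) consists of the simplices:

  0-simplices (3): A, B, D
  1-simplices (3): AB, AD, BD
  2-simplices (1): ABD

Hence C_0 ≅ Z^3, C_1 ≅ Z^3, C_2 ≅ Z^1.

∂_1: C_1 → C_0 sends each edge [p,q] (with p < q) to q − p. For instance
  ∂AD = D − A.
This gives a 3×3 integer matrix of rank 2; reducing to Smith normal form yields diagonal entries (1,1).

The boundary map ∂_2: C_2 → C_1 sends each 2-simplex [p,q,r] to [q,r] − [p,r] + [p,q]. For instance
  ∂ABD = BD − AD + AB.
The 3×1 boundary matrix has rank 1 and Smith normal form diag(1).

From H_k ≅ ker(∂_k) / im(∂_{k+1}) we obtain:

  H_1: rank ker ∂_1 − rank ∂_2 = (3 − 2) − 1 = 0, and the invariant factors of ∂_2 are all 1, so H_1 = 0.

H_1 = 0.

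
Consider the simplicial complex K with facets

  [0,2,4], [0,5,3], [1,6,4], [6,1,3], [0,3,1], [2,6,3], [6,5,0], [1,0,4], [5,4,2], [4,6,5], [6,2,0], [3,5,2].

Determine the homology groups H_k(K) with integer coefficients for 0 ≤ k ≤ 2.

We work with the vertex ordering 0 < 1 < 2 < 3 < 4 < 5 < 6. The simplices of K, each written with vertices in increasing order, are:

  0-simplices (7): [0], [1], [2], [3], [4], [5], [6]
  1-simplices (18): [0,1], [0,2], [0,3], [0,4], [0,5], [0,6], [1,3], [1,4], [1,6], [2,3], [2,4], [2,5], [2,6], [3,5], [3,6], [4,5], [4,6], [5,6]
  2-simplices (12): [0,1,3], [0,1,4], [0,2,4], [0,2,6], [0,3,5], [0,5,6], [1,3,6], [1,4,6], [2,3,5], [2,3,6], [2,4,5], [4,5,6]

so the chain groups are C_0 ≅ Z^7, C_1 ≅ Z^18, C_2 ≅ Z^12.

∂_1: C_1 → C_0 sends each edge [p,q] (with p < q) to q − p. For instance
  ∂[3,6] = [6] − [3].
The resulting 7×18 matrix has rank 6, and its Smith normal form has invariant factors (1,1,1,1,1,1).

∂_2: C_2 → C_1 maps a triangle to the signed sum of its edges. For instance
  ∂[0,1,3] = [1,3] − [0,3] + [0,1],
  ∂[1,4,6] = [4,6] − [1,6] + [1,4].
The resulting 18×12 matrix has rank 12, and its Smith normal form has invariant factors (1,1,1,1,1,1,1,1,1,1,1,2).

From H_k ≅ ker(∂_k) / im(∂_{k+1}) we obtain:

  H_0: rank C_0 − rank ∂_1 = 7 − 6 = 1, and the invariant factors of ∂_1 are all 1, so H_0 ≅ Z.
  H_1: rank ker ∂_1 − rank ∂_2 = (18 − 6) − 12 = 0, and ∂_2 has invariant factor 2 > 1, so H_1 ≅ Z/2.
  H_2: rank ker ∂_2 − rank ∂_3 = (12 − 12) − 0 = 0, and there is no ∂_3, so H_2 ≅ 0.

H_0 ≅ Z,  H_1 ≅ Z/2,  H_2 = 0.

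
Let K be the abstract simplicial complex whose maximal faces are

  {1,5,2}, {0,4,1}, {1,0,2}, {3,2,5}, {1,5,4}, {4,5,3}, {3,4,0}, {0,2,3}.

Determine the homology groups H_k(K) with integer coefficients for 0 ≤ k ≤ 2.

Order the vertices as 0 < 1 < 2 < 3 < 4 < 5. Listing each simplex with vertices in this order, K has dimension 2 with simplices:

  0-simplices (6): [0], [1], [2], [3], [4], [5]
  1-simplices (12): [0,1], [0,2], [0,3], [0,4], [1,2], [1,4], [1,5], [2,3], [2,5], [3,4], [3,5], [4,5]
  2-simplices (8): [0,1,2], [0,1,4], [0,2,3], [0,3,4], [1,2,5], [1,4,5], [2,3,5], [3,4,5]

Hence C_0 ≅ Z^6, C_1 ≅ Z^12, C_2 ≅ Z^8.

Boundary ∂_1: C_1 → C_0 maps an edge to its endpoints' difference, ∂[p,q] = q − p. For instance
  ∂[2,5] = [5] − [2].
The resulting 6×12 matrix has rank 5, and its Smith normal form has invariant factors (1,1,1,1,1).

The boundary map ∂_2: C_2 → C_1 sends each 2-simplex [p,q,r] to [q,r] − [p,r] + [p,q]. For instance
  ∂[0,1,2] = [1,2] − [0,2] + [0,1],
  ∂[0,3,4] = [3,4] − [0,4] + [0,3].
As a 12×8 matrix over Z this has rank 7, with invariant factors (1,1,1,1,1,1,1).

Now H_k = ker ∂_k / im ∂_{k+1}, so:

  H_0: rank C_0 − rank ∂_1 = 6 − 5 = 1, and the invariant factors of ∂_1 are all 1, so H_0 ≅ Z.
  H_1: rank ker ∂_1 − rank ∂_2 = (12 − 5) − 7 = 0, and the invariant factors of ∂_2 are all 1, so H_1 ≅ 0.
  H_2: rank ker ∂_2 − rank ∂_3 = (8 − 7) − 0 = 1, and there is no ∂_3, so H_2 ≅ Z.

H_0 = Z,  H_1 = 0,  H_2 = Z.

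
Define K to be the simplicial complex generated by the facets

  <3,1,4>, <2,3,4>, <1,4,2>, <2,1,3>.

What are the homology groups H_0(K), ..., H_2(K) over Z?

Take the total order 1 < 2 < 3 < 4 on the vertex set. Then K (dimension 2) consists of the simplices:

  0-simplices (4): [1], [2], [3], [4]
  1-simplices (6): [1,2], [1,3], [1,4], [2,3], [2,4], [3,4]
  2-simplices (4): [1,2,3], [1,2,4], [1,3,4], [2,3,4]

Hence C_0 ≅ Z^4, C_1 ≅ Z^6, C_2 ≅ Z^4.

Boundary ∂_1: C_1 → C_0 sends each edge [p,q] (with p < q) to q − p. For instance
  ∂[1,3] = [3] − [1].
This gives a 4×6 integer matrix of rank 3; reducing to Smith normal form yields diagonal entries (1,1,1).

Boundary ∂_2: C_2 → C_1 maps a triangle to the signed sum of its edges. For instance
  ∂[1,3,4] = [3,4] − [1,4] + [1,3],
  ∂[1,2,3] = [2,3] − [1,3] + [1,2].
The 6×4 boundary matrix has rank 3 and Smith normal form diag(1,1,1).

Reading off H_k = ker ∂_k / im ∂_{k+1}:

  H_0: rank C_0 − rank ∂_1 = 4 − 3 = 1, and the invariant factors of ∂_1 are all 1, so H_0 = Z.
  H_1: rank ker ∂_1 − rank ∂_2 = (6 − 3) − 3 = 0, and the invariant factors of ∂_2 are all 1, so H_1 = 0.
  H_2: rank ker ∂_2 − rank ∂_3 = (4 − 3) − 0 = 1, and there is no ∂_3, so H_2 = Z.

As a check, the Euler characteristic is 4 − 6 + 4 = 2, which agrees with 1 − 0 + 1 = 2.
(K is a triangulation of the 2-sphere S^2.)

H_0 ≅ Z,  H_1 = 0,  H_2 ≅ Z.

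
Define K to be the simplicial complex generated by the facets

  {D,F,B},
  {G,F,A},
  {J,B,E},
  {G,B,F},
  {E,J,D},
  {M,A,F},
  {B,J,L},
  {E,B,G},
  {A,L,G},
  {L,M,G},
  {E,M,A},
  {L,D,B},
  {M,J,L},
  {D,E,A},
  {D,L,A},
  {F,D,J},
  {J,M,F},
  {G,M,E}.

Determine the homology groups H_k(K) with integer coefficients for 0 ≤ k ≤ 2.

We work with the vertex ordering A < B < D < E < F < G < J < L < M. The simplices of K, each written with vertices in increasing order, are:

  0-simplices (9): A, B, D, E, F, G, J, L, M
  1-simplices (27): AD, AE, AF, AG, AL, AM, BD, BE, BF, BG, BJ, BL, DE, DF, DJ, DL, EG, EJ, EM, FG, FJ, FM, GL, GM, JL, JM, LM
  2-simplices (18): ADE, ADL, AEM, AFG, AFM, AGL, BDF, BDL, BEG, BEJ, BFG, BJL, DEJ, DFJ, EGM, FJM, GLM, JLM

Hence C_0 ≅ Z^9, C_1 ≅ Z^27, C_2 ≅ Z^18.

The boundary map ∂_1: C_1 → C_0 maps an edge to its endpoints' difference, ∂[p,q] = q − p. For instance
  ∂AL = L − A.
This gives a 9×27 integer matrix of rank 8; reducing to Smith normal form yields diagonal entries (1,1,1,1,1,1,1,1).

The boundary map ∂_2: C_2 → C_1 acts by ∂[p,q,r] = [q,r] − [p,r] + [p,q]. For instance
  ∂EGM = GM − EM + EG,
  ∂GLM = LM − GM + GL.
This gives a 27×18 integer matrix of rank 18; reducing to Smith normal form yields diagonal entries (1,1,1,1,1,1,1,1,1,1,1,1,1,1,1,1,1,2).

Now H_k = ker ∂_k / im ∂_{k+1}, so:

  H_0: rank C_0 − rank ∂_1 = 9 − 8 = 1, and the invariant factors of ∂_1 are all 1, so H_0 ≅ Z.
  H_1: rank ker ∂_1 − rank ∂_2 = (27 − 8) − 18 = 1, and ∂_2 has invariant factor 2 > 1, so H_1 ≅ Z ⊕ Z_2.
  H_2: rank ker ∂_2 − rank ∂_3 = (18 − 18) − 0 = 0, and there is no ∂_3, so H_2 ≅ 0.

H_0 ≅ Z,  H_1 ≅ Z ⊕ Z_2,  H_2 = 0.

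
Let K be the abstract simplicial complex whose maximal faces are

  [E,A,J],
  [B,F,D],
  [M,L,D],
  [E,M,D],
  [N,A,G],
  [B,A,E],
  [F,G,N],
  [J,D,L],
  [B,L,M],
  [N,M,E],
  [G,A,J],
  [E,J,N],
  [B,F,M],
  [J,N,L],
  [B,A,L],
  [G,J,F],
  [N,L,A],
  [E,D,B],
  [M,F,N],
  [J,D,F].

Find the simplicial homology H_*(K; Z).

Order the vertices as A < B < D < E < F < G < J < L < M < N. Listing each simplex with vertices in this order, K has dimension 2 with simplices:

  0-simplices (10): A, B, D, E, F, G, J, L, M, N
  1-simplices (30): AB, AE, AG, AJ, AL, AN, BD, BE, BF, BL, BM, DE, DF, DJ, DL, DM, EJ, EM, EN, FG, FJ, FM, FN, GJ, GN, JL, JN, LM, LN, MN
  2-simplices (20): ABE, ABL, AEJ, AGJ, AGN, ALN, BDE, BDF, BFM, BLM, DEM, DFJ, DJL, DLM, EJN, EMN, FGJ, FGN, FMN, JLN

so the chain groups are C_0 ≅ Z^10, C_1 ≅ Z^30, C_2 ≅ Z^20.

The boundary map ∂_1: C_1 → C_0 maps an edge to its endpoints' difference, ∂[p,q] = q − p. For instance
  ∂DJ = J − D.
The 10×30 boundary matrix has rank 9 and Smith normal form diag(1,1,1,1,1,1,1,1,1).

∂_2: C_2 → C_1 maps a triangle to the signed sum of its edges. For instance
  ∂FGN = GN − FN + FG,
  ∂ABE = BE − AE + AB.
The 30×20 boundary matrix has rank 20 and Smith normal form diag(1,1,1,1,1,1,1,1,1,1,1,1,1,1,1,1,1,1,1,2).

Reading off H_k = ker ∂_k / im ∂_{k+1}:

  H_0: rank C_0 − rank ∂_1 = 10 − 9 = 1, and the invariant factors of ∂_1 are all 1, so H_0 ≅ Z.
  H_1: rank ker ∂_1 − rank ∂_2 = (30 − 9) − 20 = 1, and ∂_2 has invariant factor 2 > 1, so H_1 ≅ Z ⊕ Z/2Z.
  H_2: rank ker ∂_2 − rank ∂_3 = (20 − 20) − 0 = 0, and there is no ∂_3, so H_2 ≅ 0.

H_0 ≅ Z,  H_1 ≅ Z ⊕ Z/2Z,  H_2 = 0.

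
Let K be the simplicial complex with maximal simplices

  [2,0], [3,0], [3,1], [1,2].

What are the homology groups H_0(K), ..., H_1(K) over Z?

Take the total order 0 < 1 < 2 < 3 on the vertex set. Then K (dimension 1) consists of the simplices:

  0-simplices (4): [0], [1], [2], [3]
  1-simplices (4): [0,2], [0,3], [1,2], [1,3]

so the chain groups are C_0 ≅ Z^4, C_1 ≅ Z^4.

∂_1: C_1 → C_0 maps an edge to its endpoints' difference, ∂[p,q] = q − p.
The 4×4 boundary matrix has rank 3 and Smith normal form diag(1,1,1).

Computing H_k = (kernel of ∂_k) / (image of ∂_{k+1}):

  H_0: rank C_0 − rank ∂_1 = 4 − 3 = 1, and the invariant factors of ∂_1 are all 1, so H_0 = Z.
  H_1: rank ker ∂_1 − rank ∂_2 = (4 − 3) − 0 = 1, and there is no ∂_2, so H_1 = Z.

H_0 ≅ Z,  H_1 ≅ Z.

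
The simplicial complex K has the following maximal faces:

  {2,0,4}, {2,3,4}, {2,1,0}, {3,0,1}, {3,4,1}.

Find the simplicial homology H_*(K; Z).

H_0 ≅ Z,  H_1 ≅ Z,  H_2 = 0.

K has 5 vertices, 10 edges, 5 triangles.
rank ∂_0 = 0, rank ∂_1 = 4 ⇒ b_0 = 5 − 0 − 4 = 1; all invariant factors of ∂_1 are 1 so no torsion. So H_0 ≅ Z.
rank ∂_1 = 4, rank ∂_2 = 5 ⇒ b_1 = 10 − 4 − 5 = 1; all invariant factors of ∂_2 are 1 so no torsion. So H_1 ≅ Z.
rank ∂_2 = 5, rank ∂_3 = 0 ⇒ b_2 = 5 − 5 − 0 = 0. So H_2 ≅ 0.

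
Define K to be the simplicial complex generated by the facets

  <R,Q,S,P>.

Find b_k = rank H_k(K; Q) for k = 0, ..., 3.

b_0 = 1, b_1 = 0, b_2 = 0, b_3 = 0.

Fix the vertex order P < Q < R < S and write every simplex with vertices in increasing order. Then dim K = 3 and the simplices of K are:

  0-simplices (4): P, Q, R, S
  1-simplices (6): PQ, PR, PS, QR, QS, RS
  2-simplices (4): PQR, PQS, PRS, QRS
  3-simplices (1): PQRS

Hence C_0 ≅ Z^4, C_1 ≅ Z^6, C_2 ≅ Z^4, C_3 ≅ Z^1.

∂_1: C_1 → C_0 maps an edge to its endpoints' difference, ∂[p,q] = q − p. For instance
  ∂PS = S − P.
The resulting 4×6 matrix has rank 3, and its Smith normal form has invariant factors (1,1,1).

Boundary ∂_2: C_2 → C_1 sends each 2-simplex [p,q,r] to [q,r] − [p,r] + [p,q]. For instance
  ∂PRS = RS − PS + PR,
  ∂PQR = QR − PR + PQ.
The resulting 6×4 matrix has rank 3, and its Smith normal form has invariant factors (1,1,1).

Boundary ∂_3: C_3 → C_2 sends each 3-simplex σ to the alternating sum Σ_i (−1)^i (σ with its i-th vertex removed). For instance
  ∂PQRS = QRS − PRS + PQS − PQR.
As a 4×1 matrix over Z this has rank 1, with invariant factors (1).

Now H_k = ker ∂_k / im ∂_{k+1}, so:

  H_0: rank C_0 − rank ∂_1 = 4 − 3 = 1, and the invariant factors of ∂_1 are all 1, so H_0 ≅ Z.
  H_1: rank ker ∂_1 − rank ∂_2 = (6 − 3) − 3 = 0, and the invariant factors of ∂_2 are all 1, so H_1 ≅ 0.
  H_2: rank ker ∂_2 − rank ∂_3 = (4 − 3) − 1 = 0, and the invariant factors of ∂_3 are all 1, so H_2 ≅ 0.
  H_3: rank ker ∂_3 − rank ∂_4 = (1 − 1) − 0 = 0, and there is no ∂_4, so H_3 ≅ 0.

Hence the Betti numbers are b_0 = 1, b_1 = 0, b_2 = 0, b_3 = 0.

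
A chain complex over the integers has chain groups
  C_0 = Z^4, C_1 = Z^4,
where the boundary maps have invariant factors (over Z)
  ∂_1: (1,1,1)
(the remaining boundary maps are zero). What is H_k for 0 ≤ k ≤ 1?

H_0 ≅ Z,  H_1 ≅ Z.

H_0: b_0 = 4 − 0 − 3 = 1; torsion from ∂_1 factors > 1: none. So H_0 ≅ Z.
H_1: b_1 = 4 − 3 − 0 = 1; torsion from ∂_2 factors > 1: none. So H_1 ≅ Z.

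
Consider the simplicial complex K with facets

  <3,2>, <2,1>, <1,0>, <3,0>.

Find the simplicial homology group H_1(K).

We work with the vertex ordering 0 < 1 < 2 < 3. The simplices of K, each written with vertices in increasing order, are:

  0-simplices (4): [0], [1], [2], [3]
  1-simplices (4): [0,1], [0,3], [1,2], [2,3]

so the chain groups are C_0 ≅ Z^4, C_1 ≅ Z^4.

∂_1: C_1 → C_0 is given by ∂[p,q] = [q] − [p]. For instance
  ∂[0,3] = [3] − [0].
The resulting 4×4 matrix has rank 3, and its Smith normal form has invariant factors (1,1,1).

Reading off H_k = ker ∂_k / im ∂_{k+1}:

  H_1: rank ker ∂_1 − rank ∂_2 = (4 − 3) − 0 = 1, and there is no ∂_2, so H_1 ≅ Z.

H_1 = Z.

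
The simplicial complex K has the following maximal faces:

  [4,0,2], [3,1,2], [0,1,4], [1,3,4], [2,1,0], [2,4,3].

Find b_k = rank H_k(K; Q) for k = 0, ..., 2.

b_0 = 1, b_1 = 0, b_2 = 1.

Fix the vertex order 0 < 1 < 2 < 3 < 4 and write every simplex with vertices in increasing order. Then dim K = 2 and the simplices of K are:

  0-simplices (5): [0], [1], [2], [3], [4]
  1-simplices (9): [0,1], [0,2], [0,4], [1,2], [1,3], [1,4], [2,3], [2,4], [3,4]
  2-simplices (6): [0,1,2], [0,1,4], [0,2,4], [1,2,3], [1,3,4], [2,3,4]

so the chain groups are C_0 ≅ Z^5, C_1 ≅ Z^9, C_2 ≅ Z^6.

∂_1: C_1 → C_0 is given by ∂[p,q] = [q] − [p]. For instance
  ∂[2,4] = [4] − [2].
The 5×9 boundary matrix has rank 4 and Smith normal form diag(1,1,1,1).

The boundary map ∂_2: C_2 → C_1 maps a triangle to the signed sum of its edges. For instance
  ∂[1,2,3] = [2,3] − [1,3] + [1,2],
  ∂[2,3,4] = [3,4] − [2,4] + [2,3].
The resulting 9×6 matrix has rank 5, and its Smith normal form has invariant factors (1,1,1,1,1).

Reading off H_k = ker ∂_k / im ∂_{k+1}:

  H_0: rank C_0 − rank ∂_1 = 5 − 4 = 1, and the invariant factors of ∂_1 are all 1, so H_0 ≅ Z.
  H_1: rank ker ∂_1 − rank ∂_2 = (9 − 4) − 5 = 0, and the invariant factors of ∂_2 are all 1, so H_1 ≅ 0.
  H_2: rank ker ∂_2 − rank ∂_3 = (6 − 5) − 0 = 1, and there is no ∂_3, so H_2 ≅ Z.

Hence the Betti numbers are b_0 = 1, b_1 = 0, b_2 = 1.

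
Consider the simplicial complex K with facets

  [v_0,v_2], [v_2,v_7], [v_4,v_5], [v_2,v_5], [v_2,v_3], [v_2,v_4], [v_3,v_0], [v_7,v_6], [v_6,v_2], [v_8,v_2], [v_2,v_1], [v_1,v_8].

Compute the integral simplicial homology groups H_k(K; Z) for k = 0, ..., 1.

Fix the vertex order v_0 < v_1 < v_2 < v_3 < v_4 < v_5 < v_6 < v_7 < v_8 and write every simplex with vertices in increasing order. Then dim K = 1 and the simplices of K are:

  0-simplices (9): [v_0], [v_1], [v_2], [v_3], [v_4], [v_5], [v_6], [v_7], [v_8]
  1-simplices (12): [v_0,v_2], [v_0,v_3], [v_1,v_2], [v_1,v_8], [v_2,v_3], [v_2,v_4], [v_2,v_5], [v_2,v_6], [v_2,v_7], [v_2,v_8], [v_4,v_5], [v_6,v_7]

giving chain groups C_0 ≅ Z^9, C_1 ≅ Z^12.

The boundary map ∂_1: C_1 → C_0 maps an edge to its endpoints' difference, ∂[p,q] = q − p. For instance
  ∂[v_2,v_5] = [v_5] − [v_2].
As a 9×12 matrix over Z this has rank 8, with invariant factors (1,1,1,1,1,1,1,1).

Computing H_k = (kernel of ∂_k) / (image of ∂_{k+1}):

  H_0: rank C_0 − rank ∂_1 = 9 − 8 = 1, and the invariant factors of ∂_1 are all 1, so H_0 = Z.
  H_1: rank ker ∂_1 − rank ∂_2 = (12 − 8) − 0 = 4, and there is no ∂_2, so H_1 = Z^4.

(K is a triangulation of a wedge of 4 circles.)

H_0 ≅ Z,  H_1 ≅ Z^4.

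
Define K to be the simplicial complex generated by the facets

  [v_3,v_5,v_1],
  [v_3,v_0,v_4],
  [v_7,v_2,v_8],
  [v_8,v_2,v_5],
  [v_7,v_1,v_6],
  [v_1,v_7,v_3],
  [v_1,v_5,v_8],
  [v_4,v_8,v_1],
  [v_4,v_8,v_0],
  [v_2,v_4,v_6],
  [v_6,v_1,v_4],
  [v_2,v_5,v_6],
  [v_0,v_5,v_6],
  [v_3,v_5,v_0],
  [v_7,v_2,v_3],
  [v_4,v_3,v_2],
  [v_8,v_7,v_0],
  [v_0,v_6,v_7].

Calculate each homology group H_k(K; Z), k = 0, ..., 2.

H_0 ≅ Z,  H_1 ≅ Z^2,  H_2 ≅ Z.

K has 9 vertices, 27 edges, 18 triangles.
rank ∂_0 = 0, rank ∂_1 = 8 ⇒ b_0 = 9 − 0 − 8 = 1; all invariant factors of ∂_1 are 1 so no torsion. So H_0 = Z.
rank ∂_1 = 8, rank ∂_2 = 17 ⇒ b_1 = 27 − 8 − 17 = 2; all invariant factors of ∂_2 are 1 so no torsion. So H_1 = Z^2.
rank ∂_2 = 17, rank ∂_3 = 0 ⇒ b_2 = 18 − 17 − 0 = 1. So H_2 = Z.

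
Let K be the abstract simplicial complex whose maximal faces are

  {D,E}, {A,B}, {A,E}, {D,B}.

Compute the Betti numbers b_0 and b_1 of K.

Order the vertices as A < B < D < E. Listing each simplex with vertices in this order, K has dimension 1 with simplices:

  0-simplices (4): A, B, D, E
  1-simplices (4): AB, AE, BD, DE

Hence C_0 ≅ Z^4, C_1 ≅ Z^4.

The boundary map ∂_1: C_1 → C_0 maps an edge to its endpoints' difference, ∂[p,q] = q − p. For instance
  ∂AB = B − A.
This gives a 4×4 integer matrix of rank 3; reducing to Smith normal form yields diagonal entries (1,1,1).

From H_k ≅ ker(∂_k) / im(∂_{k+1}) we obtain:

  H_0: rank C_0 − rank ∂_1 = 4 − 3 = 1, and the invariant factors of ∂_1 are all 1, so H_0 = Z.
  H_1: rank ker ∂_1 − rank ∂_2 = (4 − 3) − 0 = 1, and there is no ∂_2, so H_1 = Z.

Hence the Betti numbers are b_0 = 1, b_1 = 1.

b_0 = 1, b_1 = 1.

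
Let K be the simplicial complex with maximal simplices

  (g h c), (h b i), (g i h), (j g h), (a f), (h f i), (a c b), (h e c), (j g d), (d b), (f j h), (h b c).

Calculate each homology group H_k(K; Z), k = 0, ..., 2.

Fix the vertex order a < b < c < d < e < f < g < h < i < j and write every simplex with vertices in increasing order. Then dim K = 2 and the simplices of K are:

  0-simplices (10): a, b, c, d, e, f, g, h, i, j
  1-simplices (21): ab, ac, af, bc, bd, bh, bi, ce, cg, ch, dg, dj, eh, fh, fi, fj, gh, gi, gj, hi, hj
  2-simplices (10): abc, bch, bhi, ceh, cgh, dgj, fhi, fhj, ghi, ghj

giving chain groups C_0 ≅ Z^10, C_1 ≅ Z^21, C_2 ≅ Z^10.

Boundary ∂_1: C_1 → C_0 maps an edge to its endpoints' difference, ∂[p,q] = q − p. For instance
  ∂fj = j − f.
The resulting 10×21 matrix has rank 9, and its Smith normal form has invariant factors (1,1,1,1,1,1,1,1,1).

Boundary ∂_2: C_2 → C_1 sends each 2-simplex [p,q,r] to [q,r] − [p,r] + [p,q]. For instance
  ∂ghi = hi − gi + gh,
  ∂dgj = gj − dj + dg.
The resulting 21×10 matrix has rank 10, and its Smith normal form has invariant factors (1,1,1,1,1,1,1,1,1,1).

Now H_k = ker ∂_k / im ∂_{k+1}, so:

  H_0: rank C_0 − rank ∂_1 = 10 − 9 = 1, and the invariant factors of ∂_1 are all 1, so H_0 = Z.
  H_1: rank ker ∂_1 − rank ∂_2 = (21 − 9) − 10 = 2, and the invariant factors of ∂_2 are all 1, so H_1 = Z^2.
  H_2: rank ker ∂_2 − rank ∂_3 = (10 − 10) − 0 = 0, and there is no ∂_3, so H_2 = 0.

As a check, the Euler characteristic is 10 − 21 + 10 = -1, which agrees with 1 − 2 + 0 = -1.

H_0 = Z,  H_1 = Z^2,  H_2 = 0.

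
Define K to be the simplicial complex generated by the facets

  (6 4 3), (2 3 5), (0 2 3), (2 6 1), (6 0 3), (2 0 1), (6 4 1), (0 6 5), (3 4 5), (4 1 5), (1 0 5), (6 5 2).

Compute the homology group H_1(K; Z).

We work with the vertex ordering 0 < 1 < 2 < 3 < 4 < 5 < 6. The simplices of K, each written with vertices in increasing order, are:

  0-simplices (7): [0], [1], [2], [3], [4], [5], [6]
  1-simplices (18): [0,1], [0,2], [0,3], [0,5], [0,6], [1,2], [1,4], [1,5], [1,6], [2,3], [2,5], [2,6], [3,4], [3,5], [3,6], [4,5], [4,6], [5,6]
  2-simplices (12): [0,1,2], [0,1,5], [0,2,3], [0,3,6], [0,5,6], [1,2,6], [1,4,5], [1,4,6], [2,3,5], [2,5,6], [3,4,5], [3,4,6]

so the chain groups are C_0 ≅ Z^7, C_1 ≅ Z^18, C_2 ≅ Z^12.

Boundary ∂_1: C_1 → C_0 maps an edge to its endpoints' difference, ∂[p,q] = q − p. For instance
  ∂[0,1] = [1] − [0].
The resulting 7×18 matrix has rank 6, and its Smith normal form has invariant factors (1,1,1,1,1,1).

Boundary ∂_2: C_2 → C_1 acts by ∂[p,q,r] = [q,r] − [p,r] + [p,q]. For instance
  ∂[0,1,5] = [1,5] − [0,5] + [0,1],
  ∂[1,2,6] = [2,6] − [1,6] + [1,2].
As a 18×12 matrix over Z this has rank 12, with invariant factors (1,1,1,1,1,1,1,1,1,1,1,2).

Now H_k = ker ∂_k / im ∂_{k+1}, so:

  H_1: rank ker ∂_1 − rank ∂_2 = (18 − 6) − 12 = 0, and ∂_2 has invariant factor 2 > 1, so H_1 = Z/2Z.

H_1 = Z/2Z.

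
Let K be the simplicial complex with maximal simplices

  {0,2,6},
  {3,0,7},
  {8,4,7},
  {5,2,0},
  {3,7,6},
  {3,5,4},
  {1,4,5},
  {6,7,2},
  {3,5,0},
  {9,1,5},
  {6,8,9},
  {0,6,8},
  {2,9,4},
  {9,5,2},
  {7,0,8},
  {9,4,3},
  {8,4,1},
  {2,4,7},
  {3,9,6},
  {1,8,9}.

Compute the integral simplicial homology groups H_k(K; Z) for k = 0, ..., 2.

H_0 = Z,  H_1 = Z ⊕ Z/2Z,  H_2 = 0.

K has 10 vertices, 30 edges, 20 triangles.
rank ∂_0 = 0, rank ∂_1 = 9 ⇒ b_0 = 10 − 0 − 9 = 1; all invariant factors of ∂_1 are 1 so no torsion. So H_0 = Z.
rank ∂_1 = 9, rank ∂_2 = 20 ⇒ b_1 = 30 − 9 − 20 = 1; ∂_2 has invariant factor(s) [2] giving torsion. So H_1 = Z ⊕ Z/2Z.
rank ∂_2 = 20, rank ∂_3 = 0 ⇒ b_2 = 20 − 20 − 0 = 0. So H_2 = 0.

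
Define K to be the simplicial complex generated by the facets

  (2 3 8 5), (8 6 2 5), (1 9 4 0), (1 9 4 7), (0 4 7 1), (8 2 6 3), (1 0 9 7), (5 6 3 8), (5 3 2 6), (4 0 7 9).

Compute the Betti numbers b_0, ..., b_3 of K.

We work with the vertex ordering 0 < 1 < 2 < 3 < 4 < 5 < 6 < 7 < 8 < 9. The simplices of K, each written with vertices in increasing order, are:

  0-simplices (10): [0], [1], [2], [3], [4], [5], [6], [7], [8], [9]
  1-simplices (20): [0,1], [0,4], [0,7], [0,9], [1,4], [1,7], [1,9], [2,3], [2,5], [2,6], [2,8], [3,5], [3,6], [3,8], [4,7], [4,9], [5,6], [5,8], [6,8], [7,9]
  2-simplices (20): (20 of them)
  3-simplices (10): [0,1,4,7], [0,1,4,9], [0,1,7,9], [0,4,7,9], [1,4,7,9], [2,3,5,6], [2,3,5,8], [2,3,6,8], [2,5,6,8], [3,5,6,8]

so the chain groups are C_0 ≅ Z^10, C_1 ≅ Z^20, C_2 ≅ Z^20, C_3 ≅ Z^10.

Boundary ∂_1: C_1 → C_0 maps an edge to its endpoints' difference, ∂[p,q] = q − p. For instance
  ∂[4,7] = [7] − [4].
As a 10×20 matrix over Z this has rank 8, with invariant factors (1,1,1,1,1,1,1,1).

The boundary map ∂_2: C_2 → C_1 maps a triangle to the signed sum of its edges. For instance
  ∂[2,3,8] = [3,8] − [2,8] + [2,3],
  ∂[2,5,6] = [5,6] − [2,6] + [2,5].
This gives a 20×20 integer matrix of rank 12; reducing to Smith normal form yields diagonal entries (1,1,1,1,1,1,1,1,1,1,1,1).

The boundary map ∂_3: C_3 → C_2 sends each 3-simplex σ to the alternating sum Σ_i (−1)^i (σ with its i-th vertex removed). For instance
  ∂[0,1,4,9] = [1,4,9] − [0,4,9] + [0,1,9] − [0,1,4],
  ∂[0,1,7,9] = [1,7,9] − [0,7,9] + [0,1,9] − [0,1,7].
The resulting 20×10 matrix has rank 8, and its Smith normal form has invariant factors (1,1,1,1,1,1,1,1).

Computing H_k = (kernel of ∂_k) / (image of ∂_{k+1}):

  H_0: rank C_0 − rank ∂_1 = 10 − 8 = 2, and the invariant factors of ∂_1 are all 1, so H_0 = Z^2.
  H_1: rank ker ∂_1 − rank ∂_2 = (20 − 8) − 12 = 0, and the invariant factors of ∂_2 are all 1, so H_1 = 0.
  H_2: rank ker ∂_2 − rank ∂_3 = (20 − 12) − 8 = 0, and the invariant factors of ∂_3 are all 1, so H_2 = 0.
  H_3: rank ker ∂_3 − rank ∂_4 = (10 − 8) − 0 = 2, and there is no ∂_4, so H_3 = Z^2.

(K is a triangulation of the disjoint union of the 3-sphere S^3 and the 3-sphere S^3.)

Hence the Betti numbers are b_0 = 2, b_1 = 0, b_2 = 0, b_3 = 2.

b_0 = 2, b_1 = 0, b_2 = 0, b_3 = 2.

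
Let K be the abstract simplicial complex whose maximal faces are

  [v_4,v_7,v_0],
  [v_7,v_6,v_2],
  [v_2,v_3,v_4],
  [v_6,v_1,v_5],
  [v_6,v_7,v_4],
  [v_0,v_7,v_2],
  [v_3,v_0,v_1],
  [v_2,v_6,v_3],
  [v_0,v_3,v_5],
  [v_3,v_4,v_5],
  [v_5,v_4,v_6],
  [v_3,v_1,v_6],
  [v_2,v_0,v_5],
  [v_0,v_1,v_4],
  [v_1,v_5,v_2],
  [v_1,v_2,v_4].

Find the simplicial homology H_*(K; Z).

H_0 = Z,  H_1 = Z^2,  H_2 = Z.

Fix the vertex order v_0 < v_1 < v_2 < v_3 < v_4 < v_5 < v_6 < v_7 and write every simplex with vertices in increasing order. Then dim K = 2 and the simplices of K are:

  0-simplices (8): [v_0], [v_1], [v_2], [v_3], [v_4], [v_5], [v_6], [v_7]
  1-simplices (24): (24 of them)
  2-simplices (16): (16 of them)

Hence C_0 ≅ Z^8, C_1 ≅ Z^24, C_2 ≅ Z^16.

The boundary map ∂_1: C_1 → C_0 is given by ∂[p,q] = [q] − [p]. For instance
  ∂[v_4,v_7] = [v_7] − [v_4].
The 8×24 boundary matrix has rank 7 and Smith normal form diag(1,1,1,1,1,1,1).

∂_2: C_2 → C_1 maps a triangle to the signed sum of its edges. For instance
  ∂[v_0,v_2,v_7] = [v_2,v_7] − [v_0,v_7] + [v_0,v_2],
  ∂[v_1,v_3,v_6] = [v_3,v_6] − [v_1,v_6] + [v_1,v_3].
As a 24×16 matrix over Z this has rank 15, with invariant factors (1,1,1,1,1,1,1,1,1,1,1,1,1,1,1).

Now H_k = ker ∂_k / im ∂_{k+1}, so:

  H_0: rank C_0 − rank ∂_1 = 8 − 7 = 1, and the invariant factors of ∂_1 are all 1, so H_0 ≅ Z.
  H_1: rank ker ∂_1 − rank ∂_2 = (24 − 7) − 15 = 2, and the invariant factors of ∂_2 are all 1, so H_1 ≅ Z^2.
  H_2: rank ker ∂_2 − rank ∂_3 = (16 − 15) − 0 = 1, and there is no ∂_3, so H_2 ≅ Z.

(K is a triangulation of the torus T^2.)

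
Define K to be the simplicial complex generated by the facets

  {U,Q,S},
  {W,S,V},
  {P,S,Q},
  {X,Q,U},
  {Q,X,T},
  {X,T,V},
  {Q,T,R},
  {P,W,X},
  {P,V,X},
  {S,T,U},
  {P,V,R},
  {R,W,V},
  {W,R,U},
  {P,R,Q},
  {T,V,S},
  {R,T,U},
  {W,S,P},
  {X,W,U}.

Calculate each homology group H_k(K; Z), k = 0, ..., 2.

H_0 = Z,  H_1 = Z ⊕ Z_2,  H_2 = 0.

K has 9 vertices, 27 edges, 18 triangles.
rank ∂_0 = 0, rank ∂_1 = 8 ⇒ b_0 = 9 − 0 − 8 = 1; all invariant factors of ∂_1 are 1 so no torsion. So H_0 = Z.
rank ∂_1 = 8, rank ∂_2 = 18 ⇒ b_1 = 27 − 8 − 18 = 1; ∂_2 has invariant factor(s) [2] giving torsion. So H_1 = Z ⊕ Z_2.
rank ∂_2 = 18, rank ∂_3 = 0 ⇒ b_2 = 18 − 18 − 0 = 0. So H_2 = 0.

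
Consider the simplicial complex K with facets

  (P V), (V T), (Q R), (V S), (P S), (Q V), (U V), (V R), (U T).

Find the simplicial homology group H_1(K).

H_1 ≅ Z^3.

Order the vertices as P < Q < R < S < T < U < V. Listing each simplex with vertices in this order, K has dimension 1 with simplices:

  0-simplices (7): P, Q, R, S, T, U, V
  1-simplices (9): PS, PV, QR, QV, RV, SV, TU, TV, UV

so the chain groups are C_0 ≅ Z^7, C_1 ≅ Z^9.

Boundary ∂_1: C_1 → C_0 is given by ∂[p,q] = [q] − [p]. For instance
  ∂RV = V − R.
This gives a 7×9 integer matrix of rank 6; reducing to Smith normal form yields diagonal entries (1,1,1,1,1,1).

From H_k ≅ ker(∂_k) / im(∂_{k+1}) we obtain:

  H_1: rank ker ∂_1 − rank ∂_2 = (9 − 6) − 0 = 3, and there is no ∂_2, so H_1 ≅ Z^3.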